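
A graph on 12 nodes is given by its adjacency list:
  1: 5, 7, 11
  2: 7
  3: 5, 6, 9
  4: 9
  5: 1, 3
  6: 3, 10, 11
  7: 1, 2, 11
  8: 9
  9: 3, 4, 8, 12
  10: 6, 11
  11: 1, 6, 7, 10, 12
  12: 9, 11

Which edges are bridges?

2-7, 4-9, 8-9

The edges on the cycle 12-11-6-3-9-12 are not bridges since each lies on that cycle.
But removing 7-2 disconnects 7 from 2; removing 4-9 disconnects 4 from 9; removing 8-9 disconnects 8 from 9 — these are bridges.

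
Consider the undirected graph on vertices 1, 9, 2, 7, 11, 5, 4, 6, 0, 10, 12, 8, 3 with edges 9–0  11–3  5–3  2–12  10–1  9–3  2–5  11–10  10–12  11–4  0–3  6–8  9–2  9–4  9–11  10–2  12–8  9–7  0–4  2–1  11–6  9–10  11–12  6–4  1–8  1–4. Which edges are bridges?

7-9

The edges on the cycle 11-10-2-5-3-11 are not bridges since each lies on that cycle.
But removing 7–9 disconnects 7 from 9 — this is a bridge.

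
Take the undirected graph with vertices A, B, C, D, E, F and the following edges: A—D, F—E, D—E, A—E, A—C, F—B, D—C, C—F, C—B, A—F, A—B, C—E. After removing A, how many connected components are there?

1

With A gone, the remaining components are: {B, C, D, E, F}.
That is 1 component.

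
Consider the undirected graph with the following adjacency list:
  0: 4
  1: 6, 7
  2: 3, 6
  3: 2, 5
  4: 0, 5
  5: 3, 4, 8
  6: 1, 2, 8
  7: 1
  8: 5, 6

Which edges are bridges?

0-4, 1-6, 1-7, 4-5

The edges on the cycle 6-2-3-5-8-6 are not bridges since each lies on that cycle.
But removing 7-1 disconnects 7 from 1; removing 4-0 disconnects 4 from 0; removing 5-4 disconnects 5 from 4; removing 6-1 disconnects 6 from 1 — these are bridges.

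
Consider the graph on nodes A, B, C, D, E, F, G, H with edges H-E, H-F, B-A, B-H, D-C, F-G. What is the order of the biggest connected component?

6

Starting from C we can reach C, D. That is one component of size 2.
Starting from A we can reach A, B, E, F, G, H. That is one component of size 6.
The largest has 6 vertices.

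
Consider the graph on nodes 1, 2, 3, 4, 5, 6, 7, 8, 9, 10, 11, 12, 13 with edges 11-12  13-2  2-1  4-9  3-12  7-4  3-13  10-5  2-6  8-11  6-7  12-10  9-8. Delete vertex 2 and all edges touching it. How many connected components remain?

With 2 gone, the remaining components are: {1}; {3, 4, 5, 6, 7, 8, 9, 10, 11, 12, 13}.
That is 2 components.

2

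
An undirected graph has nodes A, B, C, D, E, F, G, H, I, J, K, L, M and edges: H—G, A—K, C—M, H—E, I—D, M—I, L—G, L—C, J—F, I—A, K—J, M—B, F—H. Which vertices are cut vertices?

H, I, M

Removing H increases the component count from 1 to 2, so H is a cut vertex.
Removing I increases the component count from 1 to 2, so I is a cut vertex.
Removing M increases the component count from 1 to 2, so M is a cut vertex.
By contrast removing F leaves 1 component; it is not a cut vertex. No other vertex is a cut vertex either.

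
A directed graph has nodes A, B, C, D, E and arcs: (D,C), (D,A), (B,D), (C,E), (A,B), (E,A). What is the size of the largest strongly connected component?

{A, B, C, D, E} are all mutually reachable — one SCC of size 5.
The largest has 5 vertices.

5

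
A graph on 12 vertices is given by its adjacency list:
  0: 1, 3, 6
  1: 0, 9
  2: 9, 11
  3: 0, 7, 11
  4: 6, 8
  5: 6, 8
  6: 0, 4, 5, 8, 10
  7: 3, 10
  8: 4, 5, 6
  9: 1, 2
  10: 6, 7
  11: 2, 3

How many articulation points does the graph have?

1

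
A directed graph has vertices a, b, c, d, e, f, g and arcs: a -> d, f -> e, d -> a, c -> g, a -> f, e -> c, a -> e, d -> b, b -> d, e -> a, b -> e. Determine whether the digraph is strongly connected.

No

There is no directed path from c to b, so the graph is not strongly connected.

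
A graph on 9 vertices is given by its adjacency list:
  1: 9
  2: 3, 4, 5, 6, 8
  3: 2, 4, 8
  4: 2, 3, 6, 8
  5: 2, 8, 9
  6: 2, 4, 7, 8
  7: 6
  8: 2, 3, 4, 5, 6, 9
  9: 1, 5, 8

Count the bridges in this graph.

2

The edges on the cycle 2-5-9-8-2 are not bridges since each lies on that cycle.
But removing 9-1 disconnects 9 from 1; removing 6-7 disconnects 6 from 7 — these are bridges.
That makes 2 bridges.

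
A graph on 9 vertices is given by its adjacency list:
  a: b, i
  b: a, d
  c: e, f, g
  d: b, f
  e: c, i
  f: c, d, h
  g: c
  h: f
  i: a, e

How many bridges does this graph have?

The edges on the cycle a-b-d-f-c-e-i-a are not bridges since each lies on that cycle.
But removing h-f disconnects h from f; removing c-g disconnects c from g — these are bridges.
That makes 2 bridges.

2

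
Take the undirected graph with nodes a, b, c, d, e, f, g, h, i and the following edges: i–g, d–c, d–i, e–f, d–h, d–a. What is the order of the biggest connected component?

b is isolated — a component by itself.
Starting from e we can reach e, f. That is one component of size 2.
Starting from a we can reach a, c, d, g, h, i. That is one component of size 6.
The largest has 6 vertices.

6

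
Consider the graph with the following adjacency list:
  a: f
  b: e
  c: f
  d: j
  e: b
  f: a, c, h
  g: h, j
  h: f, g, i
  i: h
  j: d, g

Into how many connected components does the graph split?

2

Starting from b we can reach b, e. That is one component of size 2.
Starting from a we can reach a, c, d, f, g, h, i, j. That is one component of size 8.
Total: 2 components.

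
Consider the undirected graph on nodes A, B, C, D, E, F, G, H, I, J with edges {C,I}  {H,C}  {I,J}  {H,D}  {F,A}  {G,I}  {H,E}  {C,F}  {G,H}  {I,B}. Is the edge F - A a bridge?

Yes

Removing F - A leaves no path between F and A: the component count goes from 1 to 2. So it is a bridge.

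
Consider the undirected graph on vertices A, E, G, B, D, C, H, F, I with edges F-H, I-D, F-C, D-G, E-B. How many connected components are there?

A is isolated — a component by itself.
Starting from B we can reach B, E. That is one component of size 2.
Starting from D we can reach D, G, I. That is one component of size 3.
Starting from C we can reach C, F, H. That is one component of size 3.
Total: 4 components.

4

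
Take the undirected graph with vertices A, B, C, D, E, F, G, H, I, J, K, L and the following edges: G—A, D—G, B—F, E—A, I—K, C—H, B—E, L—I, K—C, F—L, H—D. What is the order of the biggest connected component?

11

J is isolated — a component by itself.
Starting from A we can reach A, B, C, D, E, F, G, H, I, K, L. That is one component of size 11.
The largest has 11 vertices.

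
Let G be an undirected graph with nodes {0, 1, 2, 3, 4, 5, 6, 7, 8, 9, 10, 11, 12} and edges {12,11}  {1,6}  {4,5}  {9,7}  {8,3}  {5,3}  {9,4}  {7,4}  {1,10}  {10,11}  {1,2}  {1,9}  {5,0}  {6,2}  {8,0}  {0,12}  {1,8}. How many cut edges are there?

0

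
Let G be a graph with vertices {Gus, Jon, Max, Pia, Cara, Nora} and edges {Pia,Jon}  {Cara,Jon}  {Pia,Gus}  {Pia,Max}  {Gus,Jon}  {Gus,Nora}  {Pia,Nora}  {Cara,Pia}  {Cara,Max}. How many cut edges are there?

The edges on the cycle Pia-Gus-Jon-Pia are not bridges since each lies on that cycle.
Every edge lies on some cycle, so there are no bridges.

0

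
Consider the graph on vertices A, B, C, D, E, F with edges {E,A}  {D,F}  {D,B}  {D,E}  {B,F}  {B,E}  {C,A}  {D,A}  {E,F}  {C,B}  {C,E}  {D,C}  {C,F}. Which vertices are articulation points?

none

Removing E, for instance, still leaves 1 component. No single vertex removal increases the component count — the graph has no articulation points.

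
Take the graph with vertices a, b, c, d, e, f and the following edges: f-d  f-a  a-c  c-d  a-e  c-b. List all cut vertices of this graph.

a, c

Removing a increases the component count from 1 to 2, so a is a cut vertex.
Removing c increases the component count from 1 to 2, so c is a cut vertex.
By contrast removing b leaves 1 component; it is not a cut vertex. No other vertex is a cut vertex either.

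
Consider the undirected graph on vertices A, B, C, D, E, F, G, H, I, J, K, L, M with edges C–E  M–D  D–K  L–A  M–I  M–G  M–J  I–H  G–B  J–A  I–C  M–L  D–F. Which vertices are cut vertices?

Removing C increases the component count from 1 to 2, so C is a cut vertex.
Removing D increases the component count from 1 to 3, so D is a cut vertex.
Removing G increases the component count from 1 to 2, so G is a cut vertex.
Likewise I, M are cut vertices.
By contrast removing F leaves 1 component; it is not a cut vertex. No other vertex is a cut vertex either.

C, D, G, I, M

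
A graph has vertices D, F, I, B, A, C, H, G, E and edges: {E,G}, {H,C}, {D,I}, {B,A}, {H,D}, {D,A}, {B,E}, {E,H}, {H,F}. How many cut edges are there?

The edges on the cycle B-E-H-D-A-B are not bridges since each lies on that cycle.
But removing H—C disconnects H from C; removing F—H disconnects F from H; removing D—I disconnects D from I; removing E—G disconnects E from G — these are bridges.
That makes 4 bridges.

4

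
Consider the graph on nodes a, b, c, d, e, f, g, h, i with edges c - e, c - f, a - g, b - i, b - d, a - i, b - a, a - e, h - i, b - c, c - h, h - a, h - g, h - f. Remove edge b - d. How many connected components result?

2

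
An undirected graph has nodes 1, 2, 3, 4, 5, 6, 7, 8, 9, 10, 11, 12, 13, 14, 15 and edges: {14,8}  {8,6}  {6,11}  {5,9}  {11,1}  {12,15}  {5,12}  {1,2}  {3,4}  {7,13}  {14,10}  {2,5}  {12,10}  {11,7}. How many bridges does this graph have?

5

The edges on the cycle 14-8-6-11-1-2-5-12-10-14 are not bridges since each lies on that cycle.
But removing 9-5 disconnects 9 from 5; removing 7-13 disconnects 7 from 13; removing 15-12 disconnects 15 from 12; removing 3-4 disconnects 3 from 4 — these are bridges.
In total 5 edges are bridges.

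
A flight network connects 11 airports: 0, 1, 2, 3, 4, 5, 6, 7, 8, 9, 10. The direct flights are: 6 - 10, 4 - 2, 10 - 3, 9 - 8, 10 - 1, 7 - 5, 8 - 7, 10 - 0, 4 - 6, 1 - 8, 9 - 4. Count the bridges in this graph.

The edges on the cycle 9-4-6-10-1-8-9 are not bridges since each lies on that cycle.
But removing 5 - 7 disconnects 5 from 7; removing 10 - 0 disconnects 10 from 0; removing 3 - 10 disconnects 3 from 10; removing 8 - 7 disconnects 8 from 7 — these are bridges.
In total 5 edges are bridges.

5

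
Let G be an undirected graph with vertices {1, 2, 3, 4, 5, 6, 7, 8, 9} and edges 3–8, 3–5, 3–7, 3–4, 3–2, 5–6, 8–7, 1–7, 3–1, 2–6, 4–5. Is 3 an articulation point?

Yes

Deleting 3 raises the number of components from 2 to 3, so 3 is a cut vertex.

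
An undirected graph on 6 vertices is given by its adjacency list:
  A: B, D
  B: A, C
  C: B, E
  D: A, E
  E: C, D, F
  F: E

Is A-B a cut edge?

No

After removing A-B, the path A-D-E-C-B still connects them, so the edge is not a bridge.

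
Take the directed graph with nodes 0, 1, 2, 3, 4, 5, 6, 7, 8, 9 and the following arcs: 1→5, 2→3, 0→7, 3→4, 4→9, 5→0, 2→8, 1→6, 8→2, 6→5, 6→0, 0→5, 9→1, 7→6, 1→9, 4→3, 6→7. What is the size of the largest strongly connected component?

{0, 5, 6, 7} are all mutually reachable — one SCC of size 4.
{2, 8} are all mutually reachable — one SCC of size 2.
{1, 9} are all mutually reachable — one SCC of size 2.
{3, 4} are all mutually reachable — one SCC of size 2.
The largest has 4 vertices.

4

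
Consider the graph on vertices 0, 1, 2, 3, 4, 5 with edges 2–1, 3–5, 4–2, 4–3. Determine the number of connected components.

0 is isolated — a component by itself.
Starting from 1 we can reach 1, 2, 3, 4, 5. That is one component of size 5.
Total: 2 components.

2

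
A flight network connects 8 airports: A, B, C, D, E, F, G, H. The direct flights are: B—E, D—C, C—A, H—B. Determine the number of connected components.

4

G is isolated — a component by itself.
F is isolated — a component by itself.
Starting from B we can reach B, E, H. That is one component of size 3.
Starting from A we can reach A, C, D. That is one component of size 3.
Total: 4 components.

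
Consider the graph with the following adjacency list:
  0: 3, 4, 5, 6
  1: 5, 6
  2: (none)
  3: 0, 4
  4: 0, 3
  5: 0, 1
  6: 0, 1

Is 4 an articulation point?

No

Deleting 4 leaves 2 components (was 2), so 4 is not a cut vertex.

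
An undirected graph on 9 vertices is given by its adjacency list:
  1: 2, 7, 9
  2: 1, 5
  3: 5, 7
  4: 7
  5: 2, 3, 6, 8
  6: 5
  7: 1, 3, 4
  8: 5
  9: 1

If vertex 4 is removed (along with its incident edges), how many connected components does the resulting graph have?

1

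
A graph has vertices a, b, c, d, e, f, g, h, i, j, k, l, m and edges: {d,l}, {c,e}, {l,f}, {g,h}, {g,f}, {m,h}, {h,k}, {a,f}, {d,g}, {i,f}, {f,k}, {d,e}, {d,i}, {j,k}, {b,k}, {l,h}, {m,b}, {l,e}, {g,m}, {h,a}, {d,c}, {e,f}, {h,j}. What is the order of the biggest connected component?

Starting from a we can reach a, b, c, d, e, f, g, h, i, j, k, l, m. That is one component of size 13.
The largest has 13 vertices.

13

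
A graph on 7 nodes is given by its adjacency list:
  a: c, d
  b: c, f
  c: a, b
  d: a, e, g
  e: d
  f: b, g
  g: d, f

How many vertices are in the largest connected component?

7

Starting from a we can reach a, b, c, d, e, f, g. That is one component of size 7.
The largest has 7 vertices.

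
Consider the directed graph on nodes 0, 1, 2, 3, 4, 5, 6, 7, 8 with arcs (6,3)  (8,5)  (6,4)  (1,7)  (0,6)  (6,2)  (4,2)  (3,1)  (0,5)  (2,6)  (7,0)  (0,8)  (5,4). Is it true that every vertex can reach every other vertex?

From 1 we can reach every vertex (0, 1, 2, 3, 4, 5, 6, 7, 8), and every vertex can reach 1 (0, 1, 2, 3, 4, 5, 6, 7, 8). So the whole graph is one strongly connected component.

Yes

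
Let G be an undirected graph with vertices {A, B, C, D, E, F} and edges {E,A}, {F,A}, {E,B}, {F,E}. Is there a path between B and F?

Yes

From B we can reach A, B, E, F, which includes F.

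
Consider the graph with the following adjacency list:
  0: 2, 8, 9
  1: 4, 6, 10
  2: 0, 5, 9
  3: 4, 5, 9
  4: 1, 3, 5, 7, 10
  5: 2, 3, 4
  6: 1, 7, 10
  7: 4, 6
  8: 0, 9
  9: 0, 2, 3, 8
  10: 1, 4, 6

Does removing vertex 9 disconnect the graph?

Deleting 9 leaves 1 component (was 1) (its neighbors 0, 2, 3, 8 remain connected to each other), so 9 is not a cut vertex.

No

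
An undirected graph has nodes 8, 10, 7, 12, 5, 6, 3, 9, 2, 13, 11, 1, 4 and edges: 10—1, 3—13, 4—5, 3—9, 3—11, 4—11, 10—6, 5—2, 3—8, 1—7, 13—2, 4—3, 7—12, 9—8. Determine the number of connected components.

2

Starting from 1 we can reach 1, 6, 7, 10, 12. That is one component of size 5.
Starting from 2 we can reach 2, 3, 4, 5, 8, 9, 11, 13. That is one component of size 8.
Total: 2 components.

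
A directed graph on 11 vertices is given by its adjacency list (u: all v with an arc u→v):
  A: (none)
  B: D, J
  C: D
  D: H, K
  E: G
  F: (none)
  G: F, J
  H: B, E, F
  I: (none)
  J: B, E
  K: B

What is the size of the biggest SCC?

{B, D, E, G, H, J, K} are all mutually reachable — one SCC of size 7.
{F} is an SCC by itself.
{A} is an SCC by itself.
{I} is an SCC by itself.
{C} is an SCC by itself.
The largest has 7 vertices.

7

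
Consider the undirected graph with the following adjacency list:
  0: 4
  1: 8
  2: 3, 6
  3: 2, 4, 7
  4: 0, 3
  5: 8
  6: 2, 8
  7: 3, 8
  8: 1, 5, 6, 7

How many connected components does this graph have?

Starting from 0 we can reach 0, 1, 2, 3, 4, 5, 6, 7, 8. That is one component of size 9.
Total: 1 component.

1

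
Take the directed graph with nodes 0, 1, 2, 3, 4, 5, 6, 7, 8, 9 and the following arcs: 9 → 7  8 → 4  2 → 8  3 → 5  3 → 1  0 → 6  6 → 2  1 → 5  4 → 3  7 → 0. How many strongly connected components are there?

{0} is an SCC by itself.
{2} is an SCC by itself.
{1} is an SCC by itself.
{5} is an SCC by itself.
{6} is an SCC by itself.
(and 5 more singleton SCCs)
That gives 10 strongly connected components.

10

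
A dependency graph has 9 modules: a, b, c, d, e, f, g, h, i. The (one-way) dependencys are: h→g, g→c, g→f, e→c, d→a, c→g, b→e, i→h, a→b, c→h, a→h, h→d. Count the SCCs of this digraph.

3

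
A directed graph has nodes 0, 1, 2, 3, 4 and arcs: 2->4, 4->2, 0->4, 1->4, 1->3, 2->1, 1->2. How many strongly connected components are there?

3

{1, 2, 4} are all mutually reachable — one SCC of size 3.
{3} is an SCC by itself.
{0} is an SCC by itself.
That gives 3 strongly connected components.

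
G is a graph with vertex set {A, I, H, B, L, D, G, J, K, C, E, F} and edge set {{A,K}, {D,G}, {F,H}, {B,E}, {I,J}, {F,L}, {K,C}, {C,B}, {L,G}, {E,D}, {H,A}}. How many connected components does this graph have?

Starting from I we can reach I, J. That is one component of size 2.
Starting from A we can reach A, B, C, D, E, F, G, H, K, L. That is one component of size 10.
Total: 2 components.

2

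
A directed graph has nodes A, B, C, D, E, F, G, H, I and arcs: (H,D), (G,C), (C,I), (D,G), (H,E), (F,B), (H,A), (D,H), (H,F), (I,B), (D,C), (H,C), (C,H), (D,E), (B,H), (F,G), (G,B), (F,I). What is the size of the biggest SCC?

7

{B, C, D, F, G, H, I} are all mutually reachable — one SCC of size 7.
{A} is an SCC by itself.
{E} is an SCC by itself.
The largest has 7 vertices.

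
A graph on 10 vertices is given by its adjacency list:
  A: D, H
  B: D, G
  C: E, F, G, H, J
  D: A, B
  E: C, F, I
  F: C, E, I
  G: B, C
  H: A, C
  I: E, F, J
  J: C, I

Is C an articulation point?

Yes

Deleting C raises the number of components from 1 to 2, so C is a cut vertex.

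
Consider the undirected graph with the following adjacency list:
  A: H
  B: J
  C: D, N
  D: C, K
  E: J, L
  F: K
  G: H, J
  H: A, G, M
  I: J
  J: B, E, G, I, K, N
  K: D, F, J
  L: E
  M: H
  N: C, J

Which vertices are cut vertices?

Removing E increases the component count from 1 to 2, so E is a cut vertex.
Removing G increases the component count from 1 to 2, so G is a cut vertex.
Removing H increases the component count from 1 to 3, so H is a cut vertex.
Likewise J, K are cut vertices.
By contrast removing L leaves 1 component; it is not a cut vertex. No other vertex is a cut vertex either.

E, G, H, J, K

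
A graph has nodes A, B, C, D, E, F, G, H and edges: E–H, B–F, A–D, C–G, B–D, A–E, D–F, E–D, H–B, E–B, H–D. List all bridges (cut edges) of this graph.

The edges on the cycle A-E-H-B-F-D-A are not bridges since each lies on that cycle.
But removing C–G disconnects C from G — this is a bridge.

C-G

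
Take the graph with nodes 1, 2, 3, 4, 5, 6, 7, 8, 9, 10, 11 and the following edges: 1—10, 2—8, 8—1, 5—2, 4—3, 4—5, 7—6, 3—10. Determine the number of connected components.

9 is isolated — a component by itself.
11 is isolated — a component by itself.
Starting from 6 we can reach 6, 7. That is one component of size 2.
Starting from 1 we can reach 1, 2, 3, 4, 5, 8, 10. That is one component of size 7.
Total: 4 components.

4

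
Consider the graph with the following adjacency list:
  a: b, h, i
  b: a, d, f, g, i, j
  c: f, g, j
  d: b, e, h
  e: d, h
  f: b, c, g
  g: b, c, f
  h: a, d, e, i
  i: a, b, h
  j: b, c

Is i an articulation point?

No

Deleting i leaves 1 component (was 1) (its neighbors a, b, h remain connected to each other), so i is not a cut vertex.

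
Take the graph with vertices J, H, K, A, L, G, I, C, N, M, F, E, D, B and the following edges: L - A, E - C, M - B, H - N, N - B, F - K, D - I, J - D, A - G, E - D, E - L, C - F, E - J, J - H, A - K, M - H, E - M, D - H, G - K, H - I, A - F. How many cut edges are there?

0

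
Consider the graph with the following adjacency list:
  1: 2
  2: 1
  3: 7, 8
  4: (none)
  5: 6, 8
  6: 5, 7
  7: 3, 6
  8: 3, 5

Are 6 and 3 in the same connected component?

Yes

From 6 we can reach 3, 5, 6, 7, 8, which includes 3.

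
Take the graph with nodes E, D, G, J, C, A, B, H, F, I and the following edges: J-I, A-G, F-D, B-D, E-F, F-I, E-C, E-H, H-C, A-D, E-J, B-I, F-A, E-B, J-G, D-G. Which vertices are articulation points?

E

Removing E increases the component count from 1 to 2, so E is a cut vertex.
By contrast removing F leaves 1 component; it is not a cut vertex. No other vertex is a cut vertex either.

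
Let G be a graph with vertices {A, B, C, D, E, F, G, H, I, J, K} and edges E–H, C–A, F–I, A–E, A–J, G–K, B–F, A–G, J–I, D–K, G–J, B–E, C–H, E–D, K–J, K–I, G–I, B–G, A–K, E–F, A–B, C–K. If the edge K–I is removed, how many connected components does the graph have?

K and I are still connected via K-G-I, so the component count stays at 1.

1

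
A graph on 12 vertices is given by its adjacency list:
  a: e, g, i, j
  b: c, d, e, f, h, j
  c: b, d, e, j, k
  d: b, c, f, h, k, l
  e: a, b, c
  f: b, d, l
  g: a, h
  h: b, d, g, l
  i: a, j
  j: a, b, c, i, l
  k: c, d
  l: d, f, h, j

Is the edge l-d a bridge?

No

After removing l-d, the path l-h-d still connects them, so the edge is not a bridge.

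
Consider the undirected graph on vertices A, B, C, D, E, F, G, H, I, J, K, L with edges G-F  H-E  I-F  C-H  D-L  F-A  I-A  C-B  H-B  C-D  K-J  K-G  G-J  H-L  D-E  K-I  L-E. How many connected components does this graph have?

Starting from B we can reach B, C, D, E, H, L. That is one component of size 6.
Starting from A we can reach A, F, G, I, J, K. That is one component of size 6.
Total: 2 components.

2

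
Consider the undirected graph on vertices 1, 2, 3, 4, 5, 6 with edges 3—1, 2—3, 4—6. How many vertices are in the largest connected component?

5 is isolated — a component by itself.
Starting from 4 we can reach 4, 6. That is one component of size 2.
Starting from 1 we can reach 1, 2, 3. That is one component of size 3.
The largest has 3 vertices.

3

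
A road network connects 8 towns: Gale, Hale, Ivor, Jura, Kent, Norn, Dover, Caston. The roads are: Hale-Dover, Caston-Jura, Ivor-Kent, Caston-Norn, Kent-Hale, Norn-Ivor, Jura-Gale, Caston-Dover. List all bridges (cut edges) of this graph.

Caston-Jura, Gale-Jura

The edges on the cycle Caston-Norn-Ivor-Kent-Hale-Dover-Caston are not bridges since each lies on that cycle.
But removing Jura-Gale disconnects Jura from Gale; removing Caston-Jura disconnects Caston from Jura — these are bridges.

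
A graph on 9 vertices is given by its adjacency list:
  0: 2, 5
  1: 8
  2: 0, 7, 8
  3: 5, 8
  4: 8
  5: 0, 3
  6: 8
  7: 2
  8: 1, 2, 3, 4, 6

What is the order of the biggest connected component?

Starting from 0 we can reach 0, 1, 2, 3, 4, 5, 6, 7, 8. That is one component of size 9.
The largest has 9 vertices.

9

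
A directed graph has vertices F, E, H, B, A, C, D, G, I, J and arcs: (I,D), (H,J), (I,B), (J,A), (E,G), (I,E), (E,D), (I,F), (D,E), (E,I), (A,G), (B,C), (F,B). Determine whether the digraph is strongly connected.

No

There is no directed path from D to J, so the graph is not strongly connected.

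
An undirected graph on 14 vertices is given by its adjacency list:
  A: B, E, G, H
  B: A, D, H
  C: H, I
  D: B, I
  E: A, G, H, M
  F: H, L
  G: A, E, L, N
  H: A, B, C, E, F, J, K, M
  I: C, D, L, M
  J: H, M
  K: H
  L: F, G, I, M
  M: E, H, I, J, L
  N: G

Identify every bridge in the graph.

The edges on the cycle H-B-D-I-L-M-H are not bridges since each lies on that cycle.
But removing G-N disconnects G from N; removing K-H disconnects K from H — these are bridges.

G-N, H-K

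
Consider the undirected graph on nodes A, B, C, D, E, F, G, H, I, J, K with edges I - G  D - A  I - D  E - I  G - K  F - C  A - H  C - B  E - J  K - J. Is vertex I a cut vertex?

Yes

Deleting I raises the number of components from 2 to 3, so I is a cut vertex.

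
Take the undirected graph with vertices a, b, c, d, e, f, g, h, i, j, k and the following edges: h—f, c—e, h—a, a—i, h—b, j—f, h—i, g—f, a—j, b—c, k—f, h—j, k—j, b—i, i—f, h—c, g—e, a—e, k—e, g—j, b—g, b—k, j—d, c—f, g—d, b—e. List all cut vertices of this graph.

Removing j, for instance, still leaves 1 component. No single vertex removal increases the component count — the graph has no articulation points.

none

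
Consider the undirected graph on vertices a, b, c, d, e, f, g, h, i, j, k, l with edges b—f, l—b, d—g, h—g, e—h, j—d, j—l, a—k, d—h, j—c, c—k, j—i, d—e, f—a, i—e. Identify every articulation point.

j

Removing j increases the component count from 1 to 2, so j is a cut vertex.
By contrast removing i leaves 1 component; it is not a cut vertex. No other vertex is a cut vertex either.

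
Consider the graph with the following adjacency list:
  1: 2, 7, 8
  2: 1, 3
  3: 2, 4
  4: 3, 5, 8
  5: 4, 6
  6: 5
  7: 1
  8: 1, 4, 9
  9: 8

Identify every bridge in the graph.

The edges on the cycle 2-1-8-4-3-2 are not bridges since each lies on that cycle.
But removing 8-9 disconnects 8 from 9; removing 4-5 disconnects 4 from 5; removing 6-5 disconnects 6 from 5; removing 1-7 disconnects 1 from 7 — these are bridges.

1-7, 4-5, 5-6, 8-9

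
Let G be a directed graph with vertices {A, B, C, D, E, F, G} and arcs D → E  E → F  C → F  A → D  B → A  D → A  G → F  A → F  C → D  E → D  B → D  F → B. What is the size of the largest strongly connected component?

{A, B, D, E, F} are all mutually reachable — one SCC of size 5.
{C} is an SCC by itself.
{G} is an SCC by itself.
The largest has 5 vertices.

5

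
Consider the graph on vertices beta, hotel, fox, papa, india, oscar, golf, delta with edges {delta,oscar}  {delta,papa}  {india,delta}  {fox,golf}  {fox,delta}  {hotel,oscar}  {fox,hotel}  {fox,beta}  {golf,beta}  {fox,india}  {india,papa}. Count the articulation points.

Removing fox increases the component count from 1 to 2, so fox is a cut vertex.
By contrast removing papa leaves 1 component; it is not a cut vertex. No other vertex is a cut vertex either.

1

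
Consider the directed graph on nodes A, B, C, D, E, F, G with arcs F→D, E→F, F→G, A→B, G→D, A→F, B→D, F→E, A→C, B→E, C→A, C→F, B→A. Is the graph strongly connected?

There is no directed path from G to B, so the graph is not strongly connected.

No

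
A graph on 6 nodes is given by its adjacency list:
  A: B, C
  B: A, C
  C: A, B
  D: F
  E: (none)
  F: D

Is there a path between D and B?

The component containing D is {D, F}, and B is not in it.

No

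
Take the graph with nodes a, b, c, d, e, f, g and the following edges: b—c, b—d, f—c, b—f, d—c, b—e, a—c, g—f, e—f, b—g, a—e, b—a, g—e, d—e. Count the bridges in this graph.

0

The edges on the cycle b-d-e-a-b are not bridges since each lies on that cycle.
Every edge lies on some cycle, so there are no bridges.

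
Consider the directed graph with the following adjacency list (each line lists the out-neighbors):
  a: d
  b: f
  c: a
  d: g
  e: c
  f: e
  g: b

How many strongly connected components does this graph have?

1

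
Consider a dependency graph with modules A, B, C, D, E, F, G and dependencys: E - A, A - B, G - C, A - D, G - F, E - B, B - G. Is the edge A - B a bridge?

No

After removing A - B, the path A-E-B still connects them, so the edge is not a bridge.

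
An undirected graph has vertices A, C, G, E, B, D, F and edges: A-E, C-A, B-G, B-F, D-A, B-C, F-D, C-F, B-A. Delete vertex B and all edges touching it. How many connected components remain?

With B gone, the remaining components are: {G}; {A, C, D, E, F}.
That is 2 components.

2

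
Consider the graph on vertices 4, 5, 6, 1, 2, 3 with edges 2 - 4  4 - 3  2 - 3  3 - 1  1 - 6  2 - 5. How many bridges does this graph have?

The edges on the cycle 2-4-3-2 are not bridges since each lies on that cycle.
But removing 1 - 6 disconnects 1 from 6; removing 3 - 1 disconnects 3 from 1; removing 2 - 5 disconnects 2 from 5 — these are bridges.
That makes 3 bridges.

3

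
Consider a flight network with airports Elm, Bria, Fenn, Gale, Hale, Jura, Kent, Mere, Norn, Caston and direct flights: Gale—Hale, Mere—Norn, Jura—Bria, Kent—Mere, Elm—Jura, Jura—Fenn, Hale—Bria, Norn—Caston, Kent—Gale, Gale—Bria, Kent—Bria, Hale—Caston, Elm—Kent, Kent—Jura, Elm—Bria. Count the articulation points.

1

Removing Jura increases the component count from 1 to 2, so Jura is a cut vertex.
By contrast removing Caston leaves 1 component; it is not a cut vertex. No other vertex is a cut vertex either.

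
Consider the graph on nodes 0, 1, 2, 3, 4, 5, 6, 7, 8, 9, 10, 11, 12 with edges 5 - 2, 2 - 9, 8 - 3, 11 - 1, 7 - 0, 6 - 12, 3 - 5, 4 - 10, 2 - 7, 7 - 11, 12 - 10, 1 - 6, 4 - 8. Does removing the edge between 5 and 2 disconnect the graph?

No

After removing 5 - 2, the path 5-3-8-4-10-12-6-1-11-7-2 still connects them, so the edge is not a bridge.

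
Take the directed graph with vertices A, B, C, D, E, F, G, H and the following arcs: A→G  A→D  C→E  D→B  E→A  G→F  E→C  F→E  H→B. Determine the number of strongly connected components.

4

{A, C, E, F, G} are all mutually reachable — one SCC of size 5.
{H} is an SCC by itself.
{B} is an SCC by itself.
{D} is an SCC by itself.
That gives 4 strongly connected components.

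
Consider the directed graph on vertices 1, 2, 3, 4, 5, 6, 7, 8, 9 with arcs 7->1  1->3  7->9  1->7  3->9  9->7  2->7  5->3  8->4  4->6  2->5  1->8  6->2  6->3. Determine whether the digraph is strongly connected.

Yes

From 9 we can reach every vertex (1, 2, 3, 4, 5, 6, 7, 8, 9), and every vertex can reach 9 (1, 2, 3, 4, 5, 6, 7, 8, 9). So the whole graph is one strongly connected component.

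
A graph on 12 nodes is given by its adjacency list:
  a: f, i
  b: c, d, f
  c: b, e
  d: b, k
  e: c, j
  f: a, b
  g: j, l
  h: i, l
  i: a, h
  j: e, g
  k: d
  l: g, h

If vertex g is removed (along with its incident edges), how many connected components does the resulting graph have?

With g gone, the remaining components are: {a, b, c, d, e, f, h, i, j, k, l}.
That is 1 component.

1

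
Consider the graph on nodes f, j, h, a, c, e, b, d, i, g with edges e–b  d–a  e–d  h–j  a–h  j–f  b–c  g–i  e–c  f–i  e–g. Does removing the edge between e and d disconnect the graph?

After removing e–d, the path e-g-i-f-j-h-a-d still connects them, so the edge is not a bridge.

No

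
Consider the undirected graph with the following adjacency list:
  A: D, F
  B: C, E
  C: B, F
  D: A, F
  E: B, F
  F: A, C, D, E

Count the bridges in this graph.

0

The edges on the cycle F-A-D-F are not bridges since each lies on that cycle.
Every edge lies on some cycle, so there are no bridges.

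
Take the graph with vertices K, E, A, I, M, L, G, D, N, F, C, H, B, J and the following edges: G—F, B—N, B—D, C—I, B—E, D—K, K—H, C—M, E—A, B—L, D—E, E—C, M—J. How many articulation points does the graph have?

6

Removing B increases the component count from 2 to 4, so B is a cut vertex.
Removing C increases the component count from 2 to 4, so C is a cut vertex.
Removing D increases the component count from 2 to 3, so D is a cut vertex.
Likewise E, K, M are cut vertices.
By contrast removing J leaves 2 components; it is not a cut vertex. No other vertex is a cut vertex either.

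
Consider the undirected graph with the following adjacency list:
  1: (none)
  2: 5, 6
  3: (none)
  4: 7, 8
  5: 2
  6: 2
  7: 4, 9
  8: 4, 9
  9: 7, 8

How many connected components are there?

3 is isolated — a component by itself.
1 is isolated — a component by itself.
Starting from 2 we can reach 2, 5, 6. That is one component of size 3.
Starting from 4 we can reach 4, 7, 8, 9. That is one component of size 4.
Total: 4 components.

4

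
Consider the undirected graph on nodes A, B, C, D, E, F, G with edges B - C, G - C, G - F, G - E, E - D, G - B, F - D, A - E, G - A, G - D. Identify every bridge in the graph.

none

The edges on the cycle G-B-C-G are not bridges since each lies on that cycle.
Every edge lies on some cycle, so there are no bridges.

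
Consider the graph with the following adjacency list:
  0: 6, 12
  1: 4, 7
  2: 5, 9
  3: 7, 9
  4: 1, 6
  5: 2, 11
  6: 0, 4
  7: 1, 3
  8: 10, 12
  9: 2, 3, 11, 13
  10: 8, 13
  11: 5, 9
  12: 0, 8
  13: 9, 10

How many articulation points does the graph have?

1

Removing 9 increases the component count from 1 to 2, so 9 is a cut vertex.
By contrast removing 3 leaves 1 component; it is not a cut vertex. No other vertex is a cut vertex either.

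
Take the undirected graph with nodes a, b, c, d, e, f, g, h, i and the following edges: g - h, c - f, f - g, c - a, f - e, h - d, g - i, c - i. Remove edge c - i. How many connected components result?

c and i are still connected via c-f-g-i, so the component count stays at 2.

2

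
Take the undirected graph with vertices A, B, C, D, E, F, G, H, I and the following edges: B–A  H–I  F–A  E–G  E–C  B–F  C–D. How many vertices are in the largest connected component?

Starting from H we can reach H, I. That is one component of size 2.
Starting from A we can reach A, B, F. That is one component of size 3.
Starting from C we can reach C, D, E, G. That is one component of size 4.
The largest has 4 vertices.

4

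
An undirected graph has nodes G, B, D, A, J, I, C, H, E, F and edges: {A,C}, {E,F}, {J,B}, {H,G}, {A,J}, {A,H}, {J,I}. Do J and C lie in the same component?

From J we can reach A, B, C, G, H, I, J, which includes C.

Yes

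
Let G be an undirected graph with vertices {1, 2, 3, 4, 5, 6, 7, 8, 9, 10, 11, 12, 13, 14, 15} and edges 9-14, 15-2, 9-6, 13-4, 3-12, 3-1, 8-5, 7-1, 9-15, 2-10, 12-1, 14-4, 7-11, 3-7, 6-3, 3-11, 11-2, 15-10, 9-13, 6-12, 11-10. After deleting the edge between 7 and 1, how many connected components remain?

2

7 and 1 are still connected via 7-3-1, so the component count stays at 2.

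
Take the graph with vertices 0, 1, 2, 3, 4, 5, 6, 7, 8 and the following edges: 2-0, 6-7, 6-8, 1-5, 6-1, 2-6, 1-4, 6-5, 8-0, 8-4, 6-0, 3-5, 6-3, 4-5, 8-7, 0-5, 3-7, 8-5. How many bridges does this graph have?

The edges on the cycle 6-3-7-8-6 are not bridges since each lies on that cycle.
Every edge lies on some cycle, so there are no bridges.

0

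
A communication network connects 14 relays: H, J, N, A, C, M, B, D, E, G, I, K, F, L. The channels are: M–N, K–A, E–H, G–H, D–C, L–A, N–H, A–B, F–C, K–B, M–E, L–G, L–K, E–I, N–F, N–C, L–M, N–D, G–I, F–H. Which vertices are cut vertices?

L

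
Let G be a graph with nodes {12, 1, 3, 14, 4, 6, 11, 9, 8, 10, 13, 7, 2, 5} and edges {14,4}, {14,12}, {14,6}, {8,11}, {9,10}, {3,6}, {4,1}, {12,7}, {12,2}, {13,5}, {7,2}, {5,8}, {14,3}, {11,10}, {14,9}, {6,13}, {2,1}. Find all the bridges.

The edges on the cycle 12-7-2-12 are not bridges since each lies on that cycle.
Every edge lies on some cycle, so there are no bridges.

none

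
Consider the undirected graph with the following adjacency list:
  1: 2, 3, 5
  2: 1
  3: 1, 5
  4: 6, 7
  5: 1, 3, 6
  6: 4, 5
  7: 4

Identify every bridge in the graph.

The edges on the cycle 1-5-3-1 are not bridges since each lies on that cycle.
But removing 4-7 disconnects 4 from 7; removing 4-6 disconnects 4 from 6; removing 1-2 disconnects 1 from 2; removing 5-6 disconnects 5 from 6 — these are bridges.

1-2, 4-6, 4-7, 5-6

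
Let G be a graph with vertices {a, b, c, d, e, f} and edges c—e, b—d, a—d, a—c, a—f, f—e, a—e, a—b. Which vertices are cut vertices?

a

Removing a increases the component count from 1 to 2, so a is a cut vertex.
By contrast removing c leaves 1 component; it is not a cut vertex. No other vertex is a cut vertex either.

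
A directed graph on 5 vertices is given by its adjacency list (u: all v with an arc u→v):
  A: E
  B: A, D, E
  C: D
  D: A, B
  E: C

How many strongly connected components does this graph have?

{A, B, C, D, E} are all mutually reachable — one SCC of size 5.
That gives 1 strongly connected component.

1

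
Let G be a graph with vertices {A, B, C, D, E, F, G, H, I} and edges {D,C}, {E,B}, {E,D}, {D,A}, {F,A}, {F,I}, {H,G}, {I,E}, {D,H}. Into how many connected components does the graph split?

1

Starting from A we can reach A, B, C, D, E, F, G, H, I. That is one component of size 9.
Total: 1 component.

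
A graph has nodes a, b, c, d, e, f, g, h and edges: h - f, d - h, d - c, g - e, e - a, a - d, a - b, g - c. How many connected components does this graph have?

1

Starting from a we can reach a, b, c, d, e, f, g, h. That is one component of size 8.
Total: 1 component.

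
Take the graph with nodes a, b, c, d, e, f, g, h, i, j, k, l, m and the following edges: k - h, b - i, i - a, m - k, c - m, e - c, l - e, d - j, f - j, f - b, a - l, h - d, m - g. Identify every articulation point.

Removing m increases the component count from 1 to 2, so m is a cut vertex.
By contrast removing h leaves 1 component; it is not a cut vertex. No other vertex is a cut vertex either.

m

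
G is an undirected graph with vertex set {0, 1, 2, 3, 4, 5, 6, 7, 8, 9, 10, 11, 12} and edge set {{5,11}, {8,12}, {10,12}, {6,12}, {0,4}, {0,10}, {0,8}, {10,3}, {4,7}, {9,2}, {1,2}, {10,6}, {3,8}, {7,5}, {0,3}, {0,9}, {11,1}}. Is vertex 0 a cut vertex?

Yes

Deleting 0 raises the number of components from 1 to 2, so 0 is a cut vertex.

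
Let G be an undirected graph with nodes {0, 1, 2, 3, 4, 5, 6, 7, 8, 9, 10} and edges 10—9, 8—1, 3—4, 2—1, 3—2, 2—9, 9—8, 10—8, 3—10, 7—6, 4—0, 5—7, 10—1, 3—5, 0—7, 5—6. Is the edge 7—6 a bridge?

After removing 7—6, the path 7-5-6 still connects them, so the edge is not a bridge.

No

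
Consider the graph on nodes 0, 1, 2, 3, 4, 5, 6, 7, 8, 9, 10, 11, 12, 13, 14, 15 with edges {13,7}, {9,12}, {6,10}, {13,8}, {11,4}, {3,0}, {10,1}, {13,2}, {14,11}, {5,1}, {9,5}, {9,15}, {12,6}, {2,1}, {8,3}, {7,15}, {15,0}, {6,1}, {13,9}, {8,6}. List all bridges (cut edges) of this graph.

The edges on the cycle 13-9-12-6-10-1-2-13 are not bridges since each lies on that cycle.
But removing 14 - 11 disconnects 14 from 11; removing 11 - 4 disconnects 11 from 4 — these are bridges.

11-14, 11-4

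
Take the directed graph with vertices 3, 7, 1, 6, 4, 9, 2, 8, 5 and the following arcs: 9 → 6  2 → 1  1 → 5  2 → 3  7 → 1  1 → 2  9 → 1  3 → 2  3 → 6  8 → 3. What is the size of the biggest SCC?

3

{1, 2, 3} are all mutually reachable — one SCC of size 3.
{7} is an SCC by itself.
{6} is an SCC by itself.
{4} is an SCC by itself.
{5} is an SCC by itself.
(and 2 more singleton SCCs)
The largest has 3 vertices.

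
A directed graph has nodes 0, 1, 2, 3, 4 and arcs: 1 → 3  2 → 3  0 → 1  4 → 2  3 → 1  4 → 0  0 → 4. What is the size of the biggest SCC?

{1, 3} are all mutually reachable — one SCC of size 2.
{0, 4} are all mutually reachable — one SCC of size 2.
{2} is an SCC by itself.
The largest has 2 vertices.

2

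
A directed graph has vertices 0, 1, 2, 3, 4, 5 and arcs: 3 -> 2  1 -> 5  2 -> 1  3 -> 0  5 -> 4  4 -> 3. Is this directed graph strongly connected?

No

There is no directed path from 0 to 1, so the graph is not strongly connected.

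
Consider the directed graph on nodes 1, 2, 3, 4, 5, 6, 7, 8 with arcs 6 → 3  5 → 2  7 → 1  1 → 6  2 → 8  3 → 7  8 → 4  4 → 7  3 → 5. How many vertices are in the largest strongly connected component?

8

{1, 2, 3, 4, 5, 6, 7, 8} are all mutually reachable — one SCC of size 8.
The largest has 8 vertices.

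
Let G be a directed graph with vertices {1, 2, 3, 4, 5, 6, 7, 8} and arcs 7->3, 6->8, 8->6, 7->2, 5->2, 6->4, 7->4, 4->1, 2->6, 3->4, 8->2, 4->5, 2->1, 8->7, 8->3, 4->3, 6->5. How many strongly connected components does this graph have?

{2, 3, 4, 5, 6, 7, 8} are all mutually reachable — one SCC of size 7.
{1} is an SCC by itself.
That gives 2 strongly connected components.

2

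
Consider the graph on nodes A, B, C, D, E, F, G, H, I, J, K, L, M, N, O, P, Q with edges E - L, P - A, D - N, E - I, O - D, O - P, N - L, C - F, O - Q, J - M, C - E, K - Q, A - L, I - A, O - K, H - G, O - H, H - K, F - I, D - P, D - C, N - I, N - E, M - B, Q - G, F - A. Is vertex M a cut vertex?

Yes

Deleting M raises the number of components from 2 to 3, so M is a cut vertex.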